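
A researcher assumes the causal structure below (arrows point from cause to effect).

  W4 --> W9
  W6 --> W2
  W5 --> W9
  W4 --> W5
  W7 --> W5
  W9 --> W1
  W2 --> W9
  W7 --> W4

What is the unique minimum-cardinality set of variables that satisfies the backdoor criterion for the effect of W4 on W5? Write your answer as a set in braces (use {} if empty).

{W7}

Variables eligible for adjustment (non-descendants of W4, excluding W4 and W5): {W2, W6, W7}.
Backdoor paths from W4 to W5:
  P1: W4 <- W7 -> W5
The empty set is not sufficient: P1 (W4 <- W7 -> W5) has no collider blocking it and no conditioned non-collider, so it is open.
Try {W7}:
  P1: blocked at fork node W7 ∈ conditioning set.
{W7} contains no descendant of W4 and blocks every backdoor path.
No other singleton works — e.g. {W6} leaves P1 open — so {W7} is the unique smallest valid adjustment set.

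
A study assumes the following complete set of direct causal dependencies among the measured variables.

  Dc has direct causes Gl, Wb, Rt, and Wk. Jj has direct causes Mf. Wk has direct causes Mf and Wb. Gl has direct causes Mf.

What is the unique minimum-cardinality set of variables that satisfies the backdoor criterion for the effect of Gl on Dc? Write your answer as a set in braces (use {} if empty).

Variables eligible for adjustment (non-descendants of Gl, excluding Gl and Dc): {Jj, Mf, Rt, Wb, Wk}.
Backdoor paths from Gl to Dc:
  P1: Gl <- Mf -> Wk <- Wb -> Dc
  P2: Gl <- Mf -> Wk -> Dc
The empty set is not sufficient: P2 (Gl <- Mf -> Wk -> Dc) has no collider blocking it and no conditioned non-collider, so it is open.
Try {Mf}:
  P1: blocked at fork node Mf ∈ conditioning set.
  P2: blocked at fork node Mf ∈ conditioning set.
{Mf} contains no descendant of Gl and blocks every backdoor path.
No other singleton works — e.g. {Wb} leaves P2 open — so {Mf} is the unique smallest valid adjustment set.

{Mf}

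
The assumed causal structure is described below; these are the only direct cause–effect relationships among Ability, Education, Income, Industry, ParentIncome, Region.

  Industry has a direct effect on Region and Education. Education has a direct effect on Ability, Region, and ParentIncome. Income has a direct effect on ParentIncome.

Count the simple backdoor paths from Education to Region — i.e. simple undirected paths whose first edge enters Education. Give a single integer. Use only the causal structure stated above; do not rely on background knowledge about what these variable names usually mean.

1

A backdoor path from Education to Region is any simple undirected path whose first edge points into Education (i.e. leaves Education via a parent).
Parents of Education: {Industry}.
Enumerating:
  P1: Education <- Industry -> Region
That exhausts the simple backdoor paths. Count: 1.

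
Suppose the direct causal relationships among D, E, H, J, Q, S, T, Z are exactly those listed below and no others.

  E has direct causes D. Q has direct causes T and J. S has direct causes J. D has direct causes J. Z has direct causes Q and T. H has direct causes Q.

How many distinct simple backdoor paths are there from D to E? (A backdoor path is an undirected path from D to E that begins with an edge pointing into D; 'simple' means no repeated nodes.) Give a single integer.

0

A backdoor path from D to E is any simple undirected path whose first edge points into D (i.e. leaves D via a parent).
Parents of D: {J}.
No simple path from any parent of D reaches E without revisiting D, so there are no backdoor paths.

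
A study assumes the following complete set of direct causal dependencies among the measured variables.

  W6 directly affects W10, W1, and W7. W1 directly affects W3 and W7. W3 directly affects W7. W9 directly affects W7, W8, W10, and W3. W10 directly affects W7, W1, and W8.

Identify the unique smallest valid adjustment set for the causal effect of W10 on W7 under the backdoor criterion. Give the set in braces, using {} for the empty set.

{W6, W9}

Variables eligible for adjustment (non-descendants of W10, excluding W10 and W7): {W6, W9}.
Backdoor paths from W10 to W7:
  P1: W10 <- W6 -> W1 -> W3 <- W9 -> W7
  P2: W10 <- W6 -> W1 -> W3 -> W7
  P3: W10 <- W6 -> W1 -> W7
  P4: W10 <- W6 -> W7
  P5: W10 <- W9 -> W3 <- W1 <- W6 -> W7
  P6: W10 <- W9 -> W3 <- W1 -> W7
  P7: W10 <- W9 -> W3 -> W7
  P8: W10 <- W9 -> W7
The empty set is not sufficient: P2 (W10 <- W6 -> W1 -> W3 -> W7) has no collider blocking it and no conditioned non-collider, so it is open.
Try {W6, W9}:
  P1: blocked at fork node W6 ∈ conditioning set.
  P2: blocked at fork node W6 ∈ conditioning set.
  P3: blocked at fork node W6 ∈ conditioning set.
  P4: blocked at fork node W6 ∈ conditioning set.
  P5: blocked at fork node W9 ∈ conditioning set.
  P6: blocked at fork node W9 ∈ conditioning set.
  P7: blocked at fork node W9 ∈ conditioning set.
  P8: blocked at fork node W9 ∈ conditioning set.
{W6, W9} contains no descendant of W10 and blocks every backdoor path.
Every element of {W6, W9} is needed (dropping W6 leaves P2 open; dropping W9 leaves P7 open), so no proper subset is valid.
Among all size-2 subsets of the eligible variables, only {W6, W9} blocks every backdoor path, so it is the unique smallest valid adjustment set.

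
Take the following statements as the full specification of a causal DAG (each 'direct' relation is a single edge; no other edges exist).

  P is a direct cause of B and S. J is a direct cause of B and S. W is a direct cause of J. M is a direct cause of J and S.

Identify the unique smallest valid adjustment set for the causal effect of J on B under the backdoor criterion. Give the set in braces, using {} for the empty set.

{}

Variables eligible for adjustment (non-descendants of J, excluding J and B): {M, P, W}.
Backdoor paths from J to B:
  P1: J <- M -> S <- P -> B
Each backdoor path contains an unconditioned collider, so every path is already blocked with the empty conditioning set:
  P1: blocked at collider S (neither it nor any descendant is in the conditioning set).
The empty set is therefore the unique smallest valid set.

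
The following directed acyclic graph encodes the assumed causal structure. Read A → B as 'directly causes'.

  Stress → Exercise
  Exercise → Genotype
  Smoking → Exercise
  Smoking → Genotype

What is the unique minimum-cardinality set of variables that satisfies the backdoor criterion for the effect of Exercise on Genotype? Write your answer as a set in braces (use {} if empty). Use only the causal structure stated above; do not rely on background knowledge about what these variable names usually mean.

{Smoking}

Variables eligible for adjustment (non-descendants of Exercise, excluding Exercise and Genotype): {Smoking, Stress}.
Backdoor paths from Exercise to Genotype:
  P1: Exercise <- Smoking -> Genotype
The empty set is not sufficient: P1 (Exercise <- Smoking -> Genotype) has no collider blocking it and no conditioned non-collider, so it is open.
Try {Smoking}:
  P1: blocked at fork node Smoking ∈ conditioning set.
{Smoking} contains no descendant of Exercise and blocks every backdoor path.
No other singleton works — e.g. {Stress} leaves P1 open — so {Smoking} is the unique smallest valid adjustment set.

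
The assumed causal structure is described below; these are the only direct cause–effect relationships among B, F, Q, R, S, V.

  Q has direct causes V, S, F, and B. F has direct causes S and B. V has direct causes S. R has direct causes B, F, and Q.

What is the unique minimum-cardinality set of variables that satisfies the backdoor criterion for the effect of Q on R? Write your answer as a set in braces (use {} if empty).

{B, F}

Variables eligible for adjustment (non-descendants of Q, excluding Q and R): {B, F, S, V}.
Backdoor paths from Q to R:
  P1: Q <- B -> F -> R
  P2: Q <- B -> R
  P3: Q <- S -> F <- B -> R
  P4: Q <- S -> F -> R
  P5: Q <- V <- S -> F <- B -> R
  P6: Q <- V <- S -> F -> R
  P7: Q <- F <- B -> R
  P8: Q <- F -> R
The empty set is not sufficient: P1 (Q <- B -> F -> R) has no collider blocking it and no conditioned non-collider, so it is open.
Try {B, F}:
  P1: blocked at fork node B ∈ conditioning set.
  P2: blocked at fork node B ∈ conditioning set.
  P3: blocked at fork node B ∈ conditioning set.
  P4: blocked at chain node F ∈ conditioning set.
  P5: blocked at fork node B ∈ conditioning set.
  P6: blocked at chain node F ∈ conditioning set.
  P7: blocked at chain node F ∈ conditioning set.
  P8: blocked at fork node F ∈ conditioning set.
{B, F} contains no descendant of Q and blocks every backdoor path.
Every element of {B, F} is needed (dropping B leaves P2 open; dropping F leaves P4 open), so no proper subset is valid.
Among all size-2 subsets of the eligible variables, only {B, F} blocks every backdoor path, so it is the unique smallest valid adjustment set.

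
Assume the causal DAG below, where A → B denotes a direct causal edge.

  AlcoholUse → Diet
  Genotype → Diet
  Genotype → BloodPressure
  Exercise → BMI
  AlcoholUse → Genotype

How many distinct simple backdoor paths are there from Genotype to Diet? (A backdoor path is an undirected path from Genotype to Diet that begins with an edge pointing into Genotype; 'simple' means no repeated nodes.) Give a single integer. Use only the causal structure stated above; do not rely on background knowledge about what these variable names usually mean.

A backdoor path from Genotype to Diet is any simple undirected path whose first edge points into Genotype (i.e. leaves Genotype via a parent).
Parents of Genotype: {AlcoholUse}.
Enumerating:
  P1: Genotype <- AlcoholUse -> Diet
That exhausts the simple backdoor paths. Count: 1.

1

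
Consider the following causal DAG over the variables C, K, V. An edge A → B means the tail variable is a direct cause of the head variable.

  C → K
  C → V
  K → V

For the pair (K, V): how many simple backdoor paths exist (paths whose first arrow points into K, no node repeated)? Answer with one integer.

1

A backdoor path from K to V is any simple undirected path whose first edge points into K (i.e. leaves K via a parent).
Parents of K: {C}.
Enumerating:
  P1: K <- C -> V
That exhausts the simple backdoor paths. Count: 1.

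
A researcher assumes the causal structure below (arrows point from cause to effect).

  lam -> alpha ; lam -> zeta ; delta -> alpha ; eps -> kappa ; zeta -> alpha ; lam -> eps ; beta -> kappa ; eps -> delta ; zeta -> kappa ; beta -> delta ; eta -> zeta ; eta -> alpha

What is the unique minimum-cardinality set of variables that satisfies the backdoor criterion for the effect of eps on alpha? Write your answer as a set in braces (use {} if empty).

{lam}

Variables eligible for adjustment (non-descendants of eps, excluding eps and alpha): {beta, eta, lam, zeta}.
Backdoor paths from eps to alpha:
  P1: eps <- lam -> zeta <- eta -> alpha
  P2: eps <- lam -> zeta -> alpha
  P3: eps <- lam -> zeta -> kappa <- beta -> delta -> alpha
  P4: eps <- lam -> alpha
The empty set is not sufficient: P2 (eps <- lam -> zeta -> alpha) has no collider blocking it and no conditioned non-collider, so it is open.
Try {lam}:
  P1: blocked at fork node lam ∈ conditioning set.
  P2: blocked at fork node lam ∈ conditioning set.
  P3: blocked at fork node lam ∈ conditioning set.
  P4: blocked at fork node lam ∈ conditioning set.
{lam} contains no descendant of eps and blocks every backdoor path.
No other singleton works — e.g. {beta} leaves P2 open — so {lam} is the unique smallest valid adjustment set.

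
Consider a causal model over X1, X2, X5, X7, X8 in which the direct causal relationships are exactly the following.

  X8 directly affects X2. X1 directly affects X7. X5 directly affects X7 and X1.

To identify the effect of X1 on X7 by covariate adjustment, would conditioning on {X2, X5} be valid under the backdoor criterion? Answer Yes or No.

Yes

Backdoor paths from X1 to X7 (paths whose first edge points into X1):
  P1: X1 <- X5 -> X7
Condition 1 (no descendant of X1 in the set): holds — descendants of X1 are {X7}; none are in {X2, X5}.
Condition 2 (every backdoor path blocked by {X2, X5}):
  P1: blocked at fork node X5 ∈ conditioning set.
{X2, X5} satisfies the backdoor criterion.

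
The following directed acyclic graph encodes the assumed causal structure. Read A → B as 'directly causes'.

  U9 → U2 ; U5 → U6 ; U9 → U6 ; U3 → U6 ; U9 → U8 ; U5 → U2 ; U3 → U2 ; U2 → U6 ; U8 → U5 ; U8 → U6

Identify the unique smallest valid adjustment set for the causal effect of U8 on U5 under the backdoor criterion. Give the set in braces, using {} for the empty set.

{}

Variables eligible for adjustment (non-descendants of U8, excluding U8 and U5): {U3, U9}.
Backdoor paths from U8 to U5:
  P1: U8 <- U9 -> U2 <- U3 -> U6 <- U5
  P2: U8 <- U9 -> U2 <- U5
  P3: U8 <- U9 -> U2 -> U6 <- U5
  P4: U8 <- U9 -> U6 <- U3 -> U2 <- U5
  P5: U8 <- U9 -> U6 <- U5
  P6: U8 <- U9 -> U6 <- U2 <- U5
Each backdoor path contains an unconditioned collider, so every path is already blocked with the empty conditioning set:
  P1: blocked at collider U2 (neither it nor any descendant is in the conditioning set).
  P2: blocked at collider U2 (neither it nor any descendant is in the conditioning set).
  P3: blocked at collider U6 (neither it nor any descendant is in the conditioning set).
  P4: blocked at collider U6 (neither it nor any descendant is in the conditioning set).
  P5: blocked at collider U6 (neither it nor any descendant is in the conditioning set).
  P6: blocked at collider U6 (neither it nor any descendant is in the conditioning set).
The empty set is therefore the unique smallest valid set.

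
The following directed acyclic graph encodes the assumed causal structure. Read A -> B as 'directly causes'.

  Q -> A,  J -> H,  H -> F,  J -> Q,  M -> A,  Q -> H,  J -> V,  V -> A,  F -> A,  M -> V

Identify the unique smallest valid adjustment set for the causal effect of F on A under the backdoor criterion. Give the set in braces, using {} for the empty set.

Variables eligible for adjustment (non-descendants of F, excluding F and A): {H, J, M, Q, V}.
Backdoor paths from F to A:
  P1: F <- H <- J -> Q -> A
  P2: F <- H <- J -> V <- M -> A
  P3: F <- H <- J -> V -> A
  P4: F <- H <- Q <- J -> V <- M -> A
  P5: F <- H <- Q <- J -> V -> A
  P6: F <- H <- Q -> A
The empty set is not sufficient: P1 (F <- H <- J -> Q -> A) has no collider blocking it and no conditioned non-collider, so it is open.
Try {H}:
  P1: blocked at chain node H ∈ conditioning set.
  P2: blocked at chain node H ∈ conditioning set.
  P3: blocked at chain node H ∈ conditioning set.
  P4: blocked at chain node H ∈ conditioning set.
  P5: blocked at chain node H ∈ conditioning set.
  P6: blocked at chain node H ∈ conditioning set.
{H} contains no descendant of F and blocks every backdoor path.
No other singleton works — e.g. {M} leaves P1 open — so {H} is the unique smallest valid adjustment set.

{H}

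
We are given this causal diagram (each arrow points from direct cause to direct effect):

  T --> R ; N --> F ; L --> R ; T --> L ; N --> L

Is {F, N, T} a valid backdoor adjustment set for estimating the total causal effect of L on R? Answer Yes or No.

Yes

Backdoor paths from L to R (paths whose first edge points into L):
  P1: L <- T -> R
Condition 1 (no descendant of L in the set): holds — descendants of L are {R}; none are in {F, N, T}.
Condition 2 (every backdoor path blocked by {F, N, T}):
  P1: blocked at fork node T ∈ conditioning set.
{F, N, T} satisfies the backdoor criterion.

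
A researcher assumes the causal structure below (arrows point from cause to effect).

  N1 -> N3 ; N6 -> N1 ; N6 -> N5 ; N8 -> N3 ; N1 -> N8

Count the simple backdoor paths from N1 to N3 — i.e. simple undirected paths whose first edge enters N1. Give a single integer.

A backdoor path from N1 to N3 is any simple undirected path whose first edge points into N1 (i.e. leaves N1 via a parent).
Parents of N1: {N6}.
No simple path from any parent of N1 reaches N3 without revisiting N1, so there are no backdoor paths.

0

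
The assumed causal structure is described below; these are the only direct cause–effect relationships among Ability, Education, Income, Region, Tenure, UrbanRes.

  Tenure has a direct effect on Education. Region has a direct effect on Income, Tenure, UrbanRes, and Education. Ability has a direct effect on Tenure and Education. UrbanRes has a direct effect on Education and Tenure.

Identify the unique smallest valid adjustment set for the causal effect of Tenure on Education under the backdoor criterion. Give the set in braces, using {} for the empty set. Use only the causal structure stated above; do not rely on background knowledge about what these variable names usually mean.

Variables eligible for adjustment (non-descendants of Tenure, excluding Tenure and Education): {Ability, Income, Region, UrbanRes}.
Backdoor paths from Tenure to Education:
  P1: Tenure <- Region -> UrbanRes -> Education
  P2: Tenure <- Region -> Education
  P3: Tenure <- Ability -> Education
  P4: Tenure <- UrbanRes <- Region -> Education
  P5: Tenure <- UrbanRes -> Education
The empty set is not sufficient: P1 (Tenure <- Region -> UrbanRes -> Education) has no collider blocking it and no conditioned non-collider, so it is open.
Try {Ability, Region, UrbanRes}:
  P1: blocked at fork node Region ∈ conditioning set.
  P2: blocked at fork node Region ∈ conditioning set.
  P3: blocked at fork node Ability ∈ conditioning set.
  P4: blocked at chain node UrbanRes ∈ conditioning set.
  P5: blocked at fork node UrbanRes ∈ conditioning set.
{Ability, Region, UrbanRes} contains no descendant of Tenure and blocks every backdoor path.
Every element of {Ability, Region, UrbanRes} is needed (dropping Ability leaves P3 open; dropping Region leaves P2 open; dropping UrbanRes leaves P5 open), so no proper subset is valid.
Among all size-3 subsets of the eligible variables, only {Ability, Region, UrbanRes} blocks every backdoor path, so it is the unique smallest valid adjustment set.

{Ability, Region, UrbanRes}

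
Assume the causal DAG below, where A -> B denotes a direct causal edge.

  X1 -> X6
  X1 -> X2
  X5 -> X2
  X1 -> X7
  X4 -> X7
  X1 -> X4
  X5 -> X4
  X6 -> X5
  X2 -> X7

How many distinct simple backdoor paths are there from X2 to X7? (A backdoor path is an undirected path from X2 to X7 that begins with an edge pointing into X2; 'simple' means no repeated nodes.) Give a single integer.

A backdoor path from X2 to X7 is any simple undirected path whose first edge points into X2 (i.e. leaves X2 via a parent).
Parents of X2: {X1, X5}.
Enumerating:
  P1: X2 <- X1 -> X6 -> X5 -> X4 -> X7
  P2: X2 <- X1 -> X4 -> X7
  P3: X2 <- X1 -> X7
  P4: X2 <- X5 <- X6 <- X1 -> X4 -> X7
  P5: X2 <- X5 <- X6 <- X1 -> X7
  P6: X2 <- X5 -> X4 <- X1 -> X7
  P7: X2 <- X5 -> X4 -> X7
That exhausts the simple backdoor paths. Count: 7.

7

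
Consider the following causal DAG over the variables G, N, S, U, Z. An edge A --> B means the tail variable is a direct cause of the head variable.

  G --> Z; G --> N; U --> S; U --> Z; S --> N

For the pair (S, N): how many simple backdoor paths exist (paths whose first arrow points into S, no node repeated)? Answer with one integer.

A backdoor path from S to N is any simple undirected path whose first edge points into S (i.e. leaves S via a parent).
Parents of S: {U}.
Enumerating:
  P1: S <- U -> Z <- G -> N
That exhausts the simple backdoor paths. Count: 1.

1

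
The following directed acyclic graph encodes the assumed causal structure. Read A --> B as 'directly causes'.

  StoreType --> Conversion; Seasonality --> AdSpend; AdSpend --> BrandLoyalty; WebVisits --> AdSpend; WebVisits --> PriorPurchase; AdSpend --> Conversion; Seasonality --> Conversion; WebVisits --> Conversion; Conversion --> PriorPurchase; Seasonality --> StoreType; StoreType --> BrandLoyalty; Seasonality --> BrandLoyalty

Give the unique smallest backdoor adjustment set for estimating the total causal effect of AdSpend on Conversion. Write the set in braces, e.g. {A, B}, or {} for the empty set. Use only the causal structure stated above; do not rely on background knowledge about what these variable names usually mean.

{Seasonality, WebVisits}

Variables eligible for adjustment (non-descendants of AdSpend, excluding AdSpend and Conversion): {Seasonality, StoreType, WebVisits}.
Backdoor paths from AdSpend to Conversion:
  P1: AdSpend <- Seasonality -> StoreType -> Conversion
  P2: AdSpend <- Seasonality -> Conversion
  P3: AdSpend <- Seasonality -> BrandLoyalty <- StoreType -> Conversion
  P4: AdSpend <- WebVisits -> Conversion
  P5: AdSpend <- WebVisits -> PriorPurchase <- Conversion
The empty set is not sufficient: P1 (AdSpend <- Seasonality -> StoreType -> Conversion) has no collider blocking it and no conditioned non-collider, so it is open.
Try {Seasonality, WebVisits}:
  P1: blocked at fork node Seasonality ∈ conditioning set.
  P2: blocked at fork node Seasonality ∈ conditioning set.
  P3: blocked at fork node Seasonality ∈ conditioning set.
  P4: blocked at fork node WebVisits ∈ conditioning set.
  P5: blocked at fork node WebVisits ∈ conditioning set.
{Seasonality, WebVisits} contains no descendant of AdSpend and blocks every backdoor path.
Every element of {Seasonality, WebVisits} is needed (dropping Seasonality leaves P1 open; dropping WebVisits leaves P4 open), so no proper subset is valid.
Among all size-2 subsets of the eligible variables, only {Seasonality, WebVisits} blocks every backdoor path, so it is the unique smallest valid adjustment set.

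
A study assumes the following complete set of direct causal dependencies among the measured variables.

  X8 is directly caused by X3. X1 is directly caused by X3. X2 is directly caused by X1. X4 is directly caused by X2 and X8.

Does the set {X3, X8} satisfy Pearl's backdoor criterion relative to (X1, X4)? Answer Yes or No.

Yes

Backdoor paths from X1 to X4 (paths whose first edge points into X1):
  P1: X1 <- X3 -> X8 -> X4
Condition 1 (no descendant of X1 in the set): holds — descendants of X1 are {X2, X4}; none are in {X3, X8}.
Condition 2 (every backdoor path blocked by {X3, X8}):
  P1: blocked at fork node X3 ∈ conditioning set.
{X3, X8} satisfies the backdoor criterion.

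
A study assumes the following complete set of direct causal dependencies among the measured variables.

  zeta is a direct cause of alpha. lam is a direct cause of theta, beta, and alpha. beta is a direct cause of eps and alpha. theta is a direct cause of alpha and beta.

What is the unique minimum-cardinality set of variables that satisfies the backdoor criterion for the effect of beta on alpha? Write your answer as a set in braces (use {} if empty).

{lam, theta}

Variables eligible for adjustment (non-descendants of beta, excluding beta and alpha): {lam, theta, zeta}.
Backdoor paths from beta to alpha:
  P1: beta <- lam -> theta -> alpha
  P2: beta <- lam -> alpha
  P3: beta <- theta <- lam -> alpha
  P4: beta <- theta -> alpha
The empty set is not sufficient: P1 (beta <- lam -> theta -> alpha) has no collider blocking it and no conditioned non-collider, so it is open.
Try {lam, theta}:
  P1: blocked at fork node lam ∈ conditioning set.
  P2: blocked at fork node lam ∈ conditioning set.
  P3: blocked at chain node theta ∈ conditioning set.
  P4: blocked at fork node theta ∈ conditioning set.
{lam, theta} contains no descendant of beta and blocks every backdoor path.
Every element of {lam, theta} is needed (dropping lam leaves P2 open; dropping theta leaves P4 open), so no proper subset is valid.
Among all size-2 subsets of the eligible variables, only {lam, theta} blocks every backdoor path, so it is the unique smallest valid adjustment set.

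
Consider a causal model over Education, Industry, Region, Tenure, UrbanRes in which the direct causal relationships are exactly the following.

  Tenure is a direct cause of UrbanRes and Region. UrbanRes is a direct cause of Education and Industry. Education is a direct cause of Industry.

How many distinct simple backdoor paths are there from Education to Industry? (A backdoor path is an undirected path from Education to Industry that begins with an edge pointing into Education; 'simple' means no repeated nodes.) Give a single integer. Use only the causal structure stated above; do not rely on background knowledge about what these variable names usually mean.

1

A backdoor path from Education to Industry is any simple undirected path whose first edge points into Education (i.e. leaves Education via a parent).
Parents of Education: {UrbanRes}.
Enumerating:
  P1: Education <- UrbanRes -> Industry
That exhausts the simple backdoor paths. Count: 1.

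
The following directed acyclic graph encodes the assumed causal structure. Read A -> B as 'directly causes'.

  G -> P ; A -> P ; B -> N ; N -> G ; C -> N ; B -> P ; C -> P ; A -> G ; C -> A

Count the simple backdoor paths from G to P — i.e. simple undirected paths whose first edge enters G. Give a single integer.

A backdoor path from G to P is any simple undirected path whose first edge points into G (i.e. leaves G via a parent).
Parents of G: {A, N}.
Enumerating:
  P1: G <- N <- B -> P
  P2: G <- N <- C -> A -> P
  P3: G <- N <- C -> P
  P4: G <- A <- C -> N <- B -> P
  P5: G <- A <- C -> P
  P6: G <- A -> P
That exhausts the simple backdoor paths. Count: 6.

6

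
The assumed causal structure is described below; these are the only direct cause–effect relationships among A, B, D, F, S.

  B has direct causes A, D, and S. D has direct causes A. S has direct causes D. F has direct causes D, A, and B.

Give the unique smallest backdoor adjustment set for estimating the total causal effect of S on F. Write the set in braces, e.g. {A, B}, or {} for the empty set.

{D}

Variables eligible for adjustment (non-descendants of S, excluding S and F): {A, D}.
Backdoor paths from S to F:
  P1: S <- D <- A -> B -> F
  P2: S <- D <- A -> F
  P3: S <- D -> B <- A -> F
  P4: S <- D -> B -> F
  P5: S <- D -> F
The empty set is not sufficient: P1 (S <- D <- A -> B -> F) has no collider blocking it and no conditioned non-collider, so it is open.
Try {D}:
  P1: blocked at chain node D ∈ conditioning set.
  P2: blocked at chain node D ∈ conditioning set.
  P3: blocked at fork node D ∈ conditioning set.
  P4: blocked at fork node D ∈ conditioning set.
  P5: blocked at fork node D ∈ conditioning set.
{D} contains no descendant of S and blocks every backdoor path.
No other singleton works — e.g. {A} leaves P4 open — so {D} is the unique smallest valid adjustment set.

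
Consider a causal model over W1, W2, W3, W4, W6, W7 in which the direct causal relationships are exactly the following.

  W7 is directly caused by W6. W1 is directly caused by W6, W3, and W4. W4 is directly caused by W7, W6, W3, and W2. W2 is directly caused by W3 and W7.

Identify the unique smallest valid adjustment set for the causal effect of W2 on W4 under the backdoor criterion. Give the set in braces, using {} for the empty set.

{W3, W7}

Variables eligible for adjustment (non-descendants of W2, excluding W2 and W4): {W3, W6, W7}.
Backdoor paths from W2 to W4:
  P1: W2 <- W3 -> W4
  P2: W2 <- W3 -> W1 <- W6 -> W7 -> W4
  P3: W2 <- W3 -> W1 <- W6 -> W4
  P4: W2 <- W3 -> W1 <- W4
  P5: W2 <- W7 <- W6 -> W4
  P6: W2 <- W7 <- W6 -> W1 <- W3 -> W4
  P7: W2 <- W7 <- W6 -> W1 <- W4
  P8: W2 <- W7 -> W4
The empty set is not sufficient: P1 (W2 <- W3 -> W4) has no collider blocking it and no conditioned non-collider, so it is open.
Try {W3, W7}:
  P1: blocked at fork node W3 ∈ conditioning set.
  P2: blocked at fork node W3 ∈ conditioning set.
  P3: blocked at fork node W3 ∈ conditioning set.
  P4: blocked at fork node W3 ∈ conditioning set.
  P5: blocked at chain node W7 ∈ conditioning set.
  P6: blocked at chain node W7 ∈ conditioning set.
  P7: blocked at chain node W7 ∈ conditioning set.
  P8: blocked at fork node W7 ∈ conditioning set.
{W3, W7} contains no descendant of W2 and blocks every backdoor path.
Every element of {W3, W7} is needed (dropping W3 leaves P1 open; dropping W7 leaves P5 open), so no proper subset is valid.
Among all size-2 subsets of the eligible variables, only {W3, W7} blocks every backdoor path, so it is the unique smallest valid adjustment set.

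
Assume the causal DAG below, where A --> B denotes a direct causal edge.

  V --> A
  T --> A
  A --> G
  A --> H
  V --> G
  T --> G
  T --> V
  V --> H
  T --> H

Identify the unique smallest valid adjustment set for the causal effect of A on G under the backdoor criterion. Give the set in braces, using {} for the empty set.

{T, V}

Variables eligible for adjustment (non-descendants of A, excluding A and G): {T, V}.
Backdoor paths from A to G:
  P1: A <- T -> V -> G
  P2: A <- T -> G
  P3: A <- T -> H <- V -> G
  P4: A <- V <- T -> G
  P5: A <- V -> G
  P6: A <- V -> H <- T -> G
The empty set is not sufficient: P1 (A <- T -> V -> G) has no collider blocking it and no conditioned non-collider, so it is open.
Try {T, V}:
  P1: blocked at fork node T ∈ conditioning set.
  P2: blocked at fork node T ∈ conditioning set.
  P3: blocked at fork node T ∈ conditioning set.
  P4: blocked at chain node V ∈ conditioning set.
  P5: blocked at fork node V ∈ conditioning set.
  P6: blocked at fork node V ∈ conditioning set.
{T, V} contains no descendant of A and blocks every backdoor path.
Every element of {T, V} is needed (dropping T leaves P2 open; dropping V leaves P5 open), so no proper subset is valid.
Among all size-2 subsets of the eligible variables, only {T, V} blocks every backdoor path, so it is the unique smallest valid adjustment set.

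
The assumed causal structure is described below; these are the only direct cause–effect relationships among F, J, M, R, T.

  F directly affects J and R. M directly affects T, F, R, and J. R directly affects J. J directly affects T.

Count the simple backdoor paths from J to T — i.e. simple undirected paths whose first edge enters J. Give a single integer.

A backdoor path from J to T is any simple undirected path whose first edge points into J (i.e. leaves J via a parent).
Parents of J: {F, M, R}.
Enumerating:
  P1: J <- M -> T
  P2: J <- F <- M -> T
  P3: J <- F -> R <- M -> T
  P4: J <- R <- M -> T
  P5: J <- R <- F <- M -> T
That exhausts the simple backdoor paths. Count: 5.

5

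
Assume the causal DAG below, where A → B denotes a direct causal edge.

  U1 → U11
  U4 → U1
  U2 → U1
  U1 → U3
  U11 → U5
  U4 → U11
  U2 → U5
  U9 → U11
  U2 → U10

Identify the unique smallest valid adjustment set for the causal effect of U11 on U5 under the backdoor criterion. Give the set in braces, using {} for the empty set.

{U2}

Variables eligible for adjustment (non-descendants of U11, excluding U11 and U5): {U1, U10, U2, U3, U4, U9}.
Backdoor paths from U11 to U5:
  P1: U11 <- U4 -> U1 <- U2 -> U5
  P2: U11 <- U1 <- U2 -> U5
The empty set is not sufficient: P2 (U11 <- U1 <- U2 -> U5) has no collider blocking it and no conditioned non-collider, so it is open.
Try {U2}:
  P1: blocked at collider U1 (neither it nor any descendant is in the conditioning set).
  P2: blocked at fork node U2 ∈ conditioning set.
{U2} contains no descendant of U11 and blocks every backdoor path.
No other singleton works — e.g. {U10} leaves P2 open — so {U2} is the unique smallest valid adjustment set.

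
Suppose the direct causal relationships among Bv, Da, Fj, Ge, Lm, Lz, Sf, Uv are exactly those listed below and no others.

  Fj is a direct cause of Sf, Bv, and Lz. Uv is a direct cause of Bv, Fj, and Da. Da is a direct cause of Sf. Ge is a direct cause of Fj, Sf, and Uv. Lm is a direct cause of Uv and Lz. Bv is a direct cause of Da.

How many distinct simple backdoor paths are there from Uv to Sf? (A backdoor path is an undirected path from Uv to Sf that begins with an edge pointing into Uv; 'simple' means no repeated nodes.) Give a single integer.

6

A backdoor path from Uv to Sf is any simple undirected path whose first edge points into Uv (i.e. leaves Uv via a parent).
Parents of Uv: {Ge, Lm}.
Enumerating:
  P1: Uv <- Ge -> Fj -> Bv -> Da -> Sf
  P2: Uv <- Ge -> Fj -> Sf
  P3: Uv <- Ge -> Sf
  P4: Uv <- Lm -> Lz <- Fj <- Ge -> Sf
  P5: Uv <- Lm -> Lz <- Fj -> Bv -> Da -> Sf
  P6: Uv <- Lm -> Lz <- Fj -> Sf
That exhausts the simple backdoor paths. Count: 6.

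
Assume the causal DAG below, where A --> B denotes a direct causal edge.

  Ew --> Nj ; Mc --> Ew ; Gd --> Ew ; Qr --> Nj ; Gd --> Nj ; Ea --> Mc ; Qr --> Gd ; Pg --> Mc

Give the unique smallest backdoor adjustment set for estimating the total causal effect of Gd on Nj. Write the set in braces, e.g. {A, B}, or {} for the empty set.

Variables eligible for adjustment (non-descendants of Gd, excluding Gd and Nj): {Ea, Mc, Pg, Qr}.
Backdoor paths from Gd to Nj:
  P1: Gd <- Qr -> Nj
The empty set is not sufficient: P1 (Gd <- Qr -> Nj) has no collider blocking it and no conditioned non-collider, so it is open.
Try {Qr}:
  P1: blocked at fork node Qr ∈ conditioning set.
{Qr} contains no descendant of Gd and blocks every backdoor path.
No other singleton works — e.g. {Ea} leaves P1 open — so {Qr} is the unique smallest valid adjustment set.

{Qr}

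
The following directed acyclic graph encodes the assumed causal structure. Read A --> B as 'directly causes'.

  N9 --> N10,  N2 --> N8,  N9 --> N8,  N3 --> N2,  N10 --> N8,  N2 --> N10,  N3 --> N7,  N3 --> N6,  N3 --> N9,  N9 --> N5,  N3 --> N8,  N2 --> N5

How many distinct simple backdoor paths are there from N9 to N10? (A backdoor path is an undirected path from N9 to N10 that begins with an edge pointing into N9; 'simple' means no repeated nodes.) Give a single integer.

4

A backdoor path from N9 to N10 is any simple undirected path whose first edge points into N9 (i.e. leaves N9 via a parent).
Parents of N9: {N3}.
Enumerating:
  P1: N9 <- N3 -> N2 -> N10
  P2: N9 <- N3 -> N2 -> N8 <- N10
  P3: N9 <- N3 -> N8 <- N2 -> N10
  P4: N9 <- N3 -> N8 <- N10
That exhausts the simple backdoor paths. Count: 4.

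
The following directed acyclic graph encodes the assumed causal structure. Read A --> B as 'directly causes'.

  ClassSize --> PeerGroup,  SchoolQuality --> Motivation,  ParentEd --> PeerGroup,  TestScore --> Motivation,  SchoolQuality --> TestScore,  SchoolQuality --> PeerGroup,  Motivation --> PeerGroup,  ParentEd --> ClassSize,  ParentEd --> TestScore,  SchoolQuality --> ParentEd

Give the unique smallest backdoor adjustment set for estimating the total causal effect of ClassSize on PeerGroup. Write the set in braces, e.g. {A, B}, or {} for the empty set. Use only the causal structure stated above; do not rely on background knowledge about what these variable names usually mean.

Variables eligible for adjustment (non-descendants of ClassSize, excluding ClassSize and PeerGroup): {Motivation, ParentEd, SchoolQuality, TestScore}.
Backdoor paths from ClassSize to PeerGroup:
  P1: ClassSize <- ParentEd <- SchoolQuality -> TestScore -> Motivation -> PeerGroup
  P2: ClassSize <- ParentEd <- SchoolQuality -> Motivation -> PeerGroup
  P3: ClassSize <- ParentEd <- SchoolQuality -> PeerGroup
  P4: ClassSize <- ParentEd -> TestScore <- SchoolQuality -> Motivation -> PeerGroup
  P5: ClassSize <- ParentEd -> TestScore <- SchoolQuality -> PeerGroup
  P6: ClassSize <- ParentEd -> TestScore -> Motivation <- SchoolQuality -> PeerGroup
  P7: ClassSize <- ParentEd -> TestScore -> Motivation -> PeerGroup
  P8: ClassSize <- ParentEd -> PeerGroup
The empty set is not sufficient: P1 (ClassSize <- ParentEd <- SchoolQuality -> TestScore -> Motivation -> PeerGroup) has no collider blocking it and no conditioned non-collider, so it is open.
Try {ParentEd}:
  P1: blocked at chain node ParentEd ∈ conditioning set.
  P2: blocked at chain node ParentEd ∈ conditioning set.
  P3: blocked at chain node ParentEd ∈ conditioning set.
  P4: blocked at fork node ParentEd ∈ conditioning set.
  P5: blocked at fork node ParentEd ∈ conditioning set.
  P6: blocked at fork node ParentEd ∈ conditioning set.
  P7: blocked at fork node ParentEd ∈ conditioning set.
  P8: blocked at fork node ParentEd ∈ conditioning set.
{ParentEd} contains no descendant of ClassSize and blocks every backdoor path.
No other singleton works — e.g. {SchoolQuality} leaves P7 open — so {ParentEd} is the unique smallest valid adjustment set.

{ParentEd}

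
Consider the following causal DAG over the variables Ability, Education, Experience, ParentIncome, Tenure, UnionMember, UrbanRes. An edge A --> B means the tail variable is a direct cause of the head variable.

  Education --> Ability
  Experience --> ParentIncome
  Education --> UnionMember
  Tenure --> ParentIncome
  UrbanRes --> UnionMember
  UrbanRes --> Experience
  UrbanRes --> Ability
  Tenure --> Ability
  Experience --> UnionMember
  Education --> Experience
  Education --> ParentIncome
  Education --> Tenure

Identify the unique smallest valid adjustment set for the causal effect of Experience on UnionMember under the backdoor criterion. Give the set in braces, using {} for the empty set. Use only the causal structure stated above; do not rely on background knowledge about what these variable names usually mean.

Variables eligible for adjustment (non-descendants of Experience, excluding Experience and UnionMember): {Ability, Education, Tenure, UrbanRes}.
Backdoor paths from Experience to UnionMember:
  P1: Experience <- UrbanRes -> Ability <- Education -> UnionMember
  P2: Experience <- UrbanRes -> Ability <- Tenure <- Education -> UnionMember
  P3: Experience <- UrbanRes -> Ability <- Tenure -> ParentIncome <- Education -> UnionMember
  P4: Experience <- UrbanRes -> UnionMember
  P5: Experience <- Education -> Tenure -> Ability <- UrbanRes -> UnionMember
  P6: Experience <- Education -> Ability <- UrbanRes -> UnionMember
  P7: Experience <- Education -> ParentIncome <- Tenure -> Ability <- UrbanRes -> UnionMember
  P8: Experience <- Education -> UnionMember
The empty set is not sufficient: P4 (Experience <- UrbanRes -> UnionMember) has no collider blocking it and no conditioned non-collider, so it is open.
Try {Education, UrbanRes}:
  P1: blocked at fork node UrbanRes ∈ conditioning set.
  P2: blocked at fork node UrbanRes ∈ conditioning set.
  P3: blocked at fork node UrbanRes ∈ conditioning set.
  P4: blocked at fork node UrbanRes ∈ conditioning set.
  P5: blocked at fork node Education ∈ conditioning set.
  P6: blocked at fork node Education ∈ conditioning set.
  P7: blocked at fork node Education ∈ conditioning set.
  P8: blocked at fork node Education ∈ conditioning set.
{Education, UrbanRes} contains no descendant of Experience and blocks every backdoor path.
Every element of {Education, UrbanRes} is needed (dropping Education leaves P8 open; dropping UrbanRes leaves P4 open), so no proper subset is valid.
Among all size-2 subsets of the eligible variables, only {Education, UrbanRes} blocks every backdoor path, so it is the unique smallest valid adjustment set.

{Education, UrbanRes}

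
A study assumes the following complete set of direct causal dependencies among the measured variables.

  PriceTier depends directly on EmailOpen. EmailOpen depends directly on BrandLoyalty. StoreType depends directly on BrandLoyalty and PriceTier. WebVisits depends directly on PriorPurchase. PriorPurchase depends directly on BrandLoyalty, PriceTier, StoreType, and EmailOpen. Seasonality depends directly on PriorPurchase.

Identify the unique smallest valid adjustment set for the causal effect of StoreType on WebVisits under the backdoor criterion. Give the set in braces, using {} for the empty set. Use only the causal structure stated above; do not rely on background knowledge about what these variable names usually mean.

{BrandLoyalty, PriceTier}

Variables eligible for adjustment (non-descendants of StoreType, excluding StoreType and WebVisits): {BrandLoyalty, EmailOpen, PriceTier}.
Backdoor paths from StoreType to WebVisits:
  P1: StoreType <- BrandLoyalty -> EmailOpen -> PriceTier -> PriorPurchase -> WebVisits
  P2: StoreType <- BrandLoyalty -> EmailOpen -> PriorPurchase -> WebVisits
  P3: StoreType <- BrandLoyalty -> PriorPurchase -> WebVisits
  P4: StoreType <- PriceTier <- EmailOpen <- BrandLoyalty -> PriorPurchase -> WebVisits
  P5: StoreType <- PriceTier <- EmailOpen -> PriorPurchase -> WebVisits
  P6: StoreType <- PriceTier -> PriorPurchase -> WebVisits
The empty set is not sufficient: P1 (StoreType <- BrandLoyalty -> EmailOpen -> PriceTier -> PriorPurchase -> WebVisits) has no collider blocking it and no conditioned non-collider, so it is open.
Try {BrandLoyalty, PriceTier}:
  P1: blocked at fork node BrandLoyalty ∈ conditioning set.
  P2: blocked at fork node BrandLoyalty ∈ conditioning set.
  P3: blocked at fork node BrandLoyalty ∈ conditioning set.
  P4: blocked at chain node PriceTier ∈ conditioning set.
  P5: blocked at chain node PriceTier ∈ conditioning set.
  P6: blocked at fork node PriceTier ∈ conditioning set.
{BrandLoyalty, PriceTier} contains no descendant of StoreType and blocks every backdoor path.
Every element of {BrandLoyalty, PriceTier} is needed (dropping BrandLoyalty leaves P2 open; dropping PriceTier leaves P5 open), so no proper subset is valid.
Among all size-2 subsets of the eligible variables, only {BrandLoyalty, PriceTier} blocks every backdoor path, so it is the unique smallest valid adjustment set.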